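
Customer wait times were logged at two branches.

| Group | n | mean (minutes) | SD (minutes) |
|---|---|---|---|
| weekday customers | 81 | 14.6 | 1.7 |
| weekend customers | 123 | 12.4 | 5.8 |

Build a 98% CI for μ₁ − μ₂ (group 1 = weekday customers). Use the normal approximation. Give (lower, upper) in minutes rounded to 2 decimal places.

Per-group SEs: s₁/√n₁ = 1.7/√81 = 0.1889, s₂/√n₂ = 5.8/√123 = 0.5230.
Unpooled SE of the difference: √(0.03568321 + 0.273529) = 0.5561.
Margin of error = z* · SE = 2.326 × 0.5561 = 1.2935.
x̄₁ − x̄₂ = 14.6 − 12.4 = 2.2000.
CI: 2.2000 ± 1.2935 = (0.91, 3.49).

(0.91, 3.49)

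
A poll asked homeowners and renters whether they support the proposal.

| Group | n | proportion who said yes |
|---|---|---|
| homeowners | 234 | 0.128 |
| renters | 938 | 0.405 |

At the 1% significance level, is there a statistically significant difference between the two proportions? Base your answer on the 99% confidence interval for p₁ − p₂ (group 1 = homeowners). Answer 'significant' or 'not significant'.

Each SE is √(p̂(1−p̂)/n): √(0.1280·0.8720/234) = 0.02184 and √(0.4050·0.5950/938) = 0.01603.
SE(p̂₁ − p̂₂) = √(SE₁² + SE₂²) = √(0.0004769856 + 0.0002569609) = 0.02709, since the two samples are independent.
At 99% confidence z* = 2.576; margin = 2.576 × 0.02709 = 0.06978.
The difference is 0.1280 − 0.4050 = -0.2770, so the interval is -0.2770 ± 0.06978 = (-0.34678, -0.20722).
The interval (-0.34678, -0.20722) does not contain 0, so the difference is significant.

significant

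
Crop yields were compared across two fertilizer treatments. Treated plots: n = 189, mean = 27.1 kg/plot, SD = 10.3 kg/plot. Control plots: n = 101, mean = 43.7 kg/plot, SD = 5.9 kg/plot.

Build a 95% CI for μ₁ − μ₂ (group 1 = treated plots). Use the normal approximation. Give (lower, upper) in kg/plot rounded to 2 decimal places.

Per-group SEs: s₁/√n₁ = 10.3/√189 = 0.7492, s₂/√n₂ = 5.9/√101 = 0.5871.
Unpooled SE of the difference: √(0.56130064 + 0.34468641) = 0.9518.
Margin of error = z* · SE = 1.960 × 0.9518 = 1.8655.
x̄₁ − x̄₂ = 27.1 − 43.7 = -16.6000.
CI: -16.6000 ± 1.8655 = (-18.47, -14.73).

(-18.47, -14.73)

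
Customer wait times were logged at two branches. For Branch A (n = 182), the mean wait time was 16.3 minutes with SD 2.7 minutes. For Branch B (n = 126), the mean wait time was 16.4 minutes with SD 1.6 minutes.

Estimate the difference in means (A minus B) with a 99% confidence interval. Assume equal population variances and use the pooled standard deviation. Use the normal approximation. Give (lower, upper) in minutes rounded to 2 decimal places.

(-0.79, 0.59)

s_p = √[((n₁−1)s₁² + (n₂−1)s₂²)/(n₁+n₂−2)] = √[(181·2.7² + 125·1.6²)/306] = 2.3147.
SE = 2.3147·√(1/182 + 1/126) = 0.2683.
With z* = 2.576, margin = 2.576 × 0.2683 = 0.6911.
x̄₁ − x̄₂ = 16.3 − 16.4 = -0.1000; interval -0.1000 ± 0.6911 = (-0.79, 0.59).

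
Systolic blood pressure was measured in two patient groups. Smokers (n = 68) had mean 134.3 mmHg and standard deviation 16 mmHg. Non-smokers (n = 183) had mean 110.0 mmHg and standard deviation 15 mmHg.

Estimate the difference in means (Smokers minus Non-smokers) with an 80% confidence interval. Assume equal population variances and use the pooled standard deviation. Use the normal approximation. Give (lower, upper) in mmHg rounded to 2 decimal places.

Pooled variance s_p² = [67·16² + 182·15²] / (68+183−2) = 233.3414, so s_p = 15.2755.
SE_diff = s_p·√(1/n₁ + 1/n₂) = 15.2755·√(1/68 + 1/183) = 2.1695.
z* = 1.282; margin = 1.282 × 2.1695 = 2.7813.
Difference = 134.3 − 110.0 = 24.3000.
24.3000 ± 2.7813 → (21.52, 27.08).

(21.52, 27.08)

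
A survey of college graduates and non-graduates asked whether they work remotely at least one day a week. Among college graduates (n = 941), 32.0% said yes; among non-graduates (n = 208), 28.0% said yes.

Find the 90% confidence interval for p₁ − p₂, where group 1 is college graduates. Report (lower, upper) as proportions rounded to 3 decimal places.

Each SE is √(p̂(1−p̂)/n): √(0.3200·0.6800/941) = 0.01521 and √(0.2800·0.7200/208) = 0.03113.
SE(p̂₁ − p̂₂) = √(SE₁² + SE₂²) = √(0.0002313441 + 0.0009690769) = 0.03465, since the two samples are independent.
At 90% confidence z* = 1.645; margin = 1.645 × 0.03465 = 0.05700.
The difference is 0.3200 − 0.2800 = 0.0400, so the interval is 0.0400 ± 0.05700 = (-0.017, 0.097).

(-0.017, 0.097)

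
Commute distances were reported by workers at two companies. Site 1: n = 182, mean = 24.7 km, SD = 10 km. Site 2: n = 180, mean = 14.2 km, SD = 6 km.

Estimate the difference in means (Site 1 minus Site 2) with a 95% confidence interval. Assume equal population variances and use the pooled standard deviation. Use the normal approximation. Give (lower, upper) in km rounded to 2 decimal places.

Pooled variance s_p² = [181·10² + 179·6²] / (182+180−2) = 68.1778, so s_p = 8.2570.
SE_diff = s_p·√(1/n₁ + 1/n₂) = 8.2570·√(1/182 + 1/180) = 0.8680.
z* = 1.960; margin = 1.960 × 0.8680 = 1.7013.
Difference = 24.7 − 14.2 = 10.5000.
10.5000 ± 1.7013 → (8.80, 12.20).

(8.80, 12.20)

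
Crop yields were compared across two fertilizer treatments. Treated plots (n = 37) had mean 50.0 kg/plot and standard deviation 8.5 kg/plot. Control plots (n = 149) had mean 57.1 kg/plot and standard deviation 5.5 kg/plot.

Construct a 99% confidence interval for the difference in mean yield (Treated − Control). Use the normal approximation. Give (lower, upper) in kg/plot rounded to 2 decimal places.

SE₁ = s₁/√n₁ = 8.5/√37 = 1.3974; SE₂ = 5.5/√149 = 0.4506.
Independent samples, unequal variances: SE_diff = √(SE₁² + SE₂²) = √(1.95272676 + 0.20304036) = 1.4683.
z* = 2.576, so margin of error = 2.576 × 1.4683 = 3.7823.
Difference in means = 50.0 − 57.1 = -7.1000.
-7.1000 ± 3.7823 → (-10.88, -3.32).

(-10.88, -3.32)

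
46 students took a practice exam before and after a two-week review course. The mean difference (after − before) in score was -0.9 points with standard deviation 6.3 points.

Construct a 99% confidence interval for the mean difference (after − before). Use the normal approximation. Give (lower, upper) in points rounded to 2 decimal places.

Paired design: SE = s_d/√n = 6.3/√46 = 0.9289.
z* = 2.576; margin of error = 2.576 × 0.9289 = 2.3928.
-0.9 ± 2.3928 → (-3.29, 1.49).

(-3.29, 1.49)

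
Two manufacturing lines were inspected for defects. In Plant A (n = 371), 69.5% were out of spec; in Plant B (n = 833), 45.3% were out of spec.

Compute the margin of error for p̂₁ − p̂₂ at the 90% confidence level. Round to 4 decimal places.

0.0485

SE₁ = √(p̂₁(1−p̂₁)/n₁) = √(0.6950·0.3050/371) = 0.02390; SE₂ = √(0.4530·0.5470/833) = 0.01725.
Independent samples: SE of the difference = √(SE₁² + SE₂²) = √(0.00057121 + 0.0002975625) = 0.02947.
z* for 90% confidence is 1.645, so the margin of error is 1.645 × 0.02947 = 0.04848.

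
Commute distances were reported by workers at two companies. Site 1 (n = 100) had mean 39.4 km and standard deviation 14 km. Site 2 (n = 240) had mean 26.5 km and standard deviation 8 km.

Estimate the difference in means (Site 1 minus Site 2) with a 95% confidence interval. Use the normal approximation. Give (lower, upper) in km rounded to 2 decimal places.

(9.98, 15.82)

SE₁ = s₁/√n₁ = 14/√100 = 1.4000; SE₂ = 8/√240 = 0.5164.
Independent samples, unequal variances: SE_diff = √(SE₁² + SE₂²) = √(1.96 + 0.26666896) = 1.4922.
z* = 1.960, so margin of error = 1.960 × 1.4922 = 2.9247.
Difference in means = 39.4 − 26.5 = 12.9000.
12.9000 ± 2.9247 → (9.98, 15.82).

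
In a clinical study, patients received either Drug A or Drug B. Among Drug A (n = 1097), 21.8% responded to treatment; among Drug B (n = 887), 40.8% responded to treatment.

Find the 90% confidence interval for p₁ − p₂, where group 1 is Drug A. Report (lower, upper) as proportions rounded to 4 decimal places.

The two standard errors are √(0.2180×0.7820/1097) = 0.01247 and √(0.4080×0.5920/887) = 0.01650.
Because the samples are independent, SE_diff = √(0.01247² + 0.01650²) = 0.02068.
Using z* = 1.645 for 90%, ME = 1.645 × 0.02068 = 0.03402.
p̂₁ − p̂₂ = -0.1900; interval -0.1900 ± 0.03402 gives (-0.2240, -0.1560).

(-0.2240, -0.1560)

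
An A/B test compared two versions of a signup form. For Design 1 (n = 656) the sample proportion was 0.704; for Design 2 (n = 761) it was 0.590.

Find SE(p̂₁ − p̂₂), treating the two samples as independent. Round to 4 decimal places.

The two standard errors are √(0.7040×0.2960/656) = 0.01782 and √(0.5900×0.4100/761) = 0.01783.
Because the samples are independent, SE_diff = √(0.01782² + 0.01783²) = 0.02521.

0.0252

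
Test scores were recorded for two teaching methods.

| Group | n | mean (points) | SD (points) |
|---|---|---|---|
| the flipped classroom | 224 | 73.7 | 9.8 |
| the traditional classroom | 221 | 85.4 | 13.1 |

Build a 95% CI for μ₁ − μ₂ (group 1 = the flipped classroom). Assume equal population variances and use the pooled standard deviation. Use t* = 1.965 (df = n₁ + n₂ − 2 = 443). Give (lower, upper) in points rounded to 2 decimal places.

(-13.85, -9.55)

s_p = √[((n₁−1)s₁² + (n₂−1)s₂²)/(n₁+n₂−2)] = √[(223·9.8² + 220·13.1²)/443] = 11.5572.
SE = 11.5572·√(1/224 + 1/221) = 1.0958.
With t* = 1.965, margin = 1.965 × 1.0958 = 2.1532.
x̄₁ − x̄₂ = 73.7 − 85.4 = -11.7000; interval -11.7000 ± 2.1532 = (-13.85, -9.55).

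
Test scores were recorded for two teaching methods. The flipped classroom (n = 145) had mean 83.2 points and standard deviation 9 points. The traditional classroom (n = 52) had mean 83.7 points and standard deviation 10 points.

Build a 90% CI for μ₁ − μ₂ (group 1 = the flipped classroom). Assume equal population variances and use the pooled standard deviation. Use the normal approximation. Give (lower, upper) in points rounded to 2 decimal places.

(-2.97, 1.97)

s_p = √[((n₁−1)s₁² + (n₂−1)s₂²)/(n₁+n₂−2)] = √[(144·9² + 51·10²)/195] = 9.2720.
SE = 9.2720·√(1/145 + 1/52) = 1.4987.
With z* = 1.645, margin = 1.645 × 1.4987 = 2.4654.
x̄₁ − x̄₂ = 83.2 − 83.7 = -0.5000; interval -0.5000 ± 2.4654 = (-2.97, 1.97).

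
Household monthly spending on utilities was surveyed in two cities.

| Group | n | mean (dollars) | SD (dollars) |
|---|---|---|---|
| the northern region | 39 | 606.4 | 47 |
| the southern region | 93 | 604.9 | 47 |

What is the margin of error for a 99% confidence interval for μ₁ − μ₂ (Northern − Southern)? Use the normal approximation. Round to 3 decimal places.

23.097

Per-group SEs: s₁/√n₁ = 47/√39 = 7.5260, s₂/√n₂ = 47/√93 = 4.8737.
Unpooled SE of the difference: √(56.640676 + 23.75295169) = 8.9662.
Margin of error = z* · SE = 2.576 × 8.9662 = 23.0969.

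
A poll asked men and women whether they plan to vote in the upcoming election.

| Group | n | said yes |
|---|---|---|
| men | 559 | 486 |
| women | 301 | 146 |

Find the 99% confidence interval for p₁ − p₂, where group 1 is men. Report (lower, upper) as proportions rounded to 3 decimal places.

(0.302, 0.467)

Sample proportions: 486/559 = 0.8694, 146/301 = 0.4850.
Each SE is √(p̂(1−p̂)/n): √(0.8694·0.1306/559) = 0.01425 and √(0.4850·0.5150/301) = 0.02881.
SE(p̂₁ − p̂₂) = √(SE₁² + SE₂²) = √(0.0002030625 + 0.0008300161) = 0.03214, since the two samples are independent.
At 99% confidence z* = 2.576; margin = 2.576 × 0.03214 = 0.08279.
The difference is 0.8694 − 0.4850 = 0.3844, so the interval is 0.3844 ± 0.08279 = (0.302, 0.467).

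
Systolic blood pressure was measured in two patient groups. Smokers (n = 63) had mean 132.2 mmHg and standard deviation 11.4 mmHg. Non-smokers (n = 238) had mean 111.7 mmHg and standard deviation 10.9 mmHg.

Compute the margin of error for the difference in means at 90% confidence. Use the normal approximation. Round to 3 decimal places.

2.633

Per-group SEs: s₁/√n₁ = 11.4/√63 = 1.4363, s₂/√n₂ = 10.9/√238 = 0.7065.
Unpooled SE of the difference: √(2.06295769 + 0.49914225) = 1.6007.
Margin of error = z* · SE = 1.645 × 1.6007 = 2.6332.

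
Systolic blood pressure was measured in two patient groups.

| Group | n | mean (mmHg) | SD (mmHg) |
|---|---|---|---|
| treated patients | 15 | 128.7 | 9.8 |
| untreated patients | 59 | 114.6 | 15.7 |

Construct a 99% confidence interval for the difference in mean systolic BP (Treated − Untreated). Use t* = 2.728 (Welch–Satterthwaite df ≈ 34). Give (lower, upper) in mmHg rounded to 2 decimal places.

Per-group SEs: s₁/√n₁ = 9.8/√15 = 2.5303, s₂/√n₂ = 15.7/√59 = 2.0440.
Unpooled SE of the difference: √(6.40241809 + 4.177936) = 3.2527.
Margin of error = t* · SE = 2.728 × 3.2527 = 8.8734.
x̄₁ − x̄₂ = 128.7 − 114.6 = 14.1000.
CI: 14.1000 ± 8.8734 = (5.23, 22.97).

(5.23, 22.97)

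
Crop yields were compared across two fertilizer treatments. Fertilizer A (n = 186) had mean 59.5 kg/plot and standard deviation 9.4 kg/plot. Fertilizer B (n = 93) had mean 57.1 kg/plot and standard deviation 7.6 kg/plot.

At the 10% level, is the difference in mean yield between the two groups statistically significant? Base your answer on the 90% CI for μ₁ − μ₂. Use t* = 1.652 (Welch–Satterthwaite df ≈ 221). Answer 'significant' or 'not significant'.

significant

Standard errors of each mean: 9.4/√186 = 0.6892 and 7.6/√93 = 0.7881.
SE(x̄₁ − x̄₂) = √(0.6892² + 0.7881²) = 1.0469 for independent samples with unequal variances.
With t* = 1.652, the margin is 1.652 × 1.0469 = 1.7295.
x̄₁ − x̄₂ = 59.5 − 57.1 = 2.4000; the interval is 2.4000 ± 1.7295 = (0.6705, 4.1295).
The interval (0.6705, 4.1295) does not contain 0, so the difference is significant.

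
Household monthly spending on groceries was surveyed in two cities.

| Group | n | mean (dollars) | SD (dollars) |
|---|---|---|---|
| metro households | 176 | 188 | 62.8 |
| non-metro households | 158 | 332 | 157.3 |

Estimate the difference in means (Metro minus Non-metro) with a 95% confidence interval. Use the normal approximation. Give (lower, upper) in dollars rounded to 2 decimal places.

SE₁ = s₁/√n₁ = 62.8/√176 = 4.7337; SE₂ = 157.3/√158 = 12.5141.
Independent samples, unequal variances: SE_diff = √(SE₁² + SE₂²) = √(22.40791569 + 156.60269881) = 13.3795.
z* = 1.960, so margin of error = 1.960 × 13.3795 = 26.2238.
Difference in means = 188 − 332 = -144.0000.
-144.0000 ± 26.2238 → (-170.22, -117.78).

(-170.22, -117.78)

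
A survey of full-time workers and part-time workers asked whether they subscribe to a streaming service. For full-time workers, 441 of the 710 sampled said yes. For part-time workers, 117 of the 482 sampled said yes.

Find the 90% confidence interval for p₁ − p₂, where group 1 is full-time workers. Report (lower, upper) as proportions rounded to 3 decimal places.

(0.334, 0.422)

First, p̂₁ = 441/710 = 0.6211; p̂₂ = 117/482 = 0.2427.
The two standard errors are √(0.6211×0.3789/710) = 0.01821 and √(0.2427×0.7573/482) = 0.01953.
Because the samples are independent, SE_diff = √(0.01821² + 0.01953²) = 0.02670.
Using z* = 1.645 for 90%, ME = 1.645 × 0.02670 = 0.04392.
p̂₁ − p̂₂ = 0.3784; interval 0.3784 ± 0.04392 gives (0.334, 0.422).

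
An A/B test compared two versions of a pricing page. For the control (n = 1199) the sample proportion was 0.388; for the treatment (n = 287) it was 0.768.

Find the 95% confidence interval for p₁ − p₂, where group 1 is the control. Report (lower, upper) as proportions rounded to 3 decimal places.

SE₁ = √(p̂₁(1−p̂₁)/n₁) = √(0.3880·0.6120/1199) = 0.01407; SE₂ = √(0.7680·0.2320/287) = 0.02492.
Independent samples: SE of the difference = √(SE₁² + SE₂²) = √(0.0001979649 + 0.0006210064) = 0.02862.
z* for 95% confidence is 1.960, so the margin of error is 1.960 × 0.02862 = 0.05610.
Point estimate p̂₁ − p̂₂ = 0.3880 − 0.7680 = -0.3800.
-0.3800 ± 0.05610 → (-0.436, -0.324).

(-0.436, -0.324)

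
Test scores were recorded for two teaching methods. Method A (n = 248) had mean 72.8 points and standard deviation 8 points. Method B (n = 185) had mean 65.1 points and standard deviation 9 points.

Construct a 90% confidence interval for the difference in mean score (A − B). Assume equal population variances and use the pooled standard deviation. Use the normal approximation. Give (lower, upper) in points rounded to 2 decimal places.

Pooled variance s_p² = [247·8² + 184·9²] / (248+185−2) = 71.2575, so s_p = 8.4414.
SE_diff = s_p·√(1/n₁ + 1/n₂) = 8.4414·√(1/248 + 1/185) = 0.8201.
z* = 1.645; margin = 1.645 × 0.8201 = 1.3491.
Difference = 72.8 − 65.1 = 7.7000.
7.7000 ± 1.3491 → (6.35, 9.05).

(6.35, 9.05)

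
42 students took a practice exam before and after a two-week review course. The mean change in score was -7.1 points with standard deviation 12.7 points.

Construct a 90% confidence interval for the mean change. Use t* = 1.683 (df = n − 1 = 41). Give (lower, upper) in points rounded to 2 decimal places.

This is a matched-pairs design, so SE = s_d/√n = 12.7/√42 = 1.9597.
Margin = 1.683 × 1.9597 = 3.2982; the interval is -7.1 ± 3.2982 = (-10.40, -3.80).

(-10.40, -3.80)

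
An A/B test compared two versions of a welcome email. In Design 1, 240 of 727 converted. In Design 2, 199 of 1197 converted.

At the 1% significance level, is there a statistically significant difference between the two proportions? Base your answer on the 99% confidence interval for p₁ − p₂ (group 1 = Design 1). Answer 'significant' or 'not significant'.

First, p̂₁ = 240/727 = 0.3301; p̂₂ = 199/1197 = 0.1662.
The two standard errors are √(0.3301×0.6699/727) = 0.01744 and √(0.1662×0.8338/1197) = 0.01076.
Because the samples are independent, SE_diff = √(0.01744² + 0.01076²) = 0.02049.
Using z* = 2.576 for 99%, ME = 2.576 × 0.02049 = 0.05278.
p̂₁ − p̂₂ = 0.1639; interval 0.1639 ± 0.05278 gives (0.11112, 0.21668).
The interval (0.11112, 0.21668) does not contain 0, so the difference is significant.

significant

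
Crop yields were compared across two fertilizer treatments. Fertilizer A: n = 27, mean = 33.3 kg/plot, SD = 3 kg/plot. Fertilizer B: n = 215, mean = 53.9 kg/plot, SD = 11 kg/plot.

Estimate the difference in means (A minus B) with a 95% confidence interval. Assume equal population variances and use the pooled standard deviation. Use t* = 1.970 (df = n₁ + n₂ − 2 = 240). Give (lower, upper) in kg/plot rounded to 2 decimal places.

(-24.80, -16.40)

s_p = √[((n₁−1)s₁² + (n₂−1)s₂²)/(n₁+n₂−2)] = √[(26·3² + 214·11²)/240] = 10.4339.
SE = 10.4339·√(1/27 + 1/215) = 2.1304.
With t* = 1.970, margin = 1.970 × 2.1304 = 4.1969.
x̄₁ − x̄₂ = 33.3 − 53.9 = -20.6000; interval -20.6000 ± 4.1969 = (-24.80, -16.40).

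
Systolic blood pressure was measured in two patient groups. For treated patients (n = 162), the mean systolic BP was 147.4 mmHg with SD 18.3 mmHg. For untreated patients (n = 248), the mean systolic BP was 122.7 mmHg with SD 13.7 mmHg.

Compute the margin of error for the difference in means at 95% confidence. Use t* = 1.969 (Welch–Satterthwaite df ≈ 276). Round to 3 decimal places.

3.309

Per-group SEs: s₁/√n₁ = 18.3/√162 = 1.4378, s₂/√n₂ = 13.7/√248 = 0.8700.
Unpooled SE of the difference: √(2.06726884 + 0.7569) = 1.6805.
Margin of error = t* · SE = 1.969 × 1.6805 = 3.3089.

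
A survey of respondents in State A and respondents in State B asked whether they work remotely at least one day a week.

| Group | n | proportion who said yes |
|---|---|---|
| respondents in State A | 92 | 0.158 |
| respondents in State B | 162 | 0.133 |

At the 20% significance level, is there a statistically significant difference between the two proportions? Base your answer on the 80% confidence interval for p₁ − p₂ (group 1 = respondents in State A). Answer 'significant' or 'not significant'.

not significant

Each SE is √(p̂(1−p̂)/n): √(0.1580·0.8420/92) = 0.03803 and √(0.1330·0.8670/162) = 0.02668.
SE(p̂₁ − p̂₂) = √(SE₁² + SE₂²) = √(0.0014462809 + 0.0007118224) = 0.04646, since the two samples are independent.
At 80% confidence z* = 1.282; margin = 1.282 × 0.04646 = 0.05956.
The difference is 0.1580 − 0.1330 = 0.0250, so the interval is 0.0250 ± 0.05956 = (-0.03456, 0.08456).
The interval (-0.03456, 0.08456) contains 0, so the difference is not significant.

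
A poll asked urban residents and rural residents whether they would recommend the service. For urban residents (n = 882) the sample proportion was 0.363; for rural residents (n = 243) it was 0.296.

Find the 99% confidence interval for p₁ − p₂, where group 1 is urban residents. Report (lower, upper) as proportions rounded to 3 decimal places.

SE₁ = √(p̂₁(1−p̂₁)/n₁) = √(0.3630·0.6370/882) = 0.01619; SE₂ = √(0.2960·0.7040/243) = 0.02928.
Independent samples: SE of the difference = √(SE₁² + SE₂²) = √(0.0002621161 + 0.0008573184) = 0.03346.
z* for 99% confidence is 2.576, so the margin of error is 2.576 × 0.03346 = 0.08619.
Point estimate p̂₁ − p̂₂ = 0.3630 − 0.2960 = 0.0670.
0.0670 ± 0.08619 → (-0.019, 0.153).

(-0.019, 0.153)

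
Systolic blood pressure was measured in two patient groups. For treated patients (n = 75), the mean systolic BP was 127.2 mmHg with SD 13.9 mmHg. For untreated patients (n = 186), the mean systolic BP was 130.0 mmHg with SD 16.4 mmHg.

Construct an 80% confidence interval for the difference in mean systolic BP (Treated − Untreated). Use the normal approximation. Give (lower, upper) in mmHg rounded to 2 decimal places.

(-5.37, -0.23)

Standard errors of each mean: 13.9/√75 = 1.6050 and 16.4/√186 = 1.2025.
SE(x̄₁ − x̄₂) = √(1.6050² + 1.2025²) = 2.0055 for independent samples with unequal variances.
With z* = 1.282, the margin is 1.282 × 2.0055 = 2.5711.
x̄₁ − x̄₂ = 127.2 − 130.0 = -2.8000; the interval is -2.8000 ± 2.5711 = (-5.37, -0.23).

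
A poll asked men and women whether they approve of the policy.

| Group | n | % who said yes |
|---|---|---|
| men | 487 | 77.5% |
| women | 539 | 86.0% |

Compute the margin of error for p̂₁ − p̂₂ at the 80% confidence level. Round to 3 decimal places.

Each SE is √(p̂(1−p̂)/n): √(0.7750·0.2250/487) = 0.01892 and √(0.8600·0.1400/539) = 0.01495.
SE(p̂₁ − p̂₂) = √(SE₁² + SE₂²) = √(0.0003579664 + 0.0002235025) = 0.02411, since the two samples are independent.
At 80% confidence z* = 1.282; margin = 1.282 × 0.02411 = 0.03091.

0.031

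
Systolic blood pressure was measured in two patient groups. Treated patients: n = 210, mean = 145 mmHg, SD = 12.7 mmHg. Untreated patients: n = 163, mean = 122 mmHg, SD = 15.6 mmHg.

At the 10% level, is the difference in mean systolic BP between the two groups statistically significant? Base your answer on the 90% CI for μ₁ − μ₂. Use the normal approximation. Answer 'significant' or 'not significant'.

significant

Standard errors of each mean: 12.7/√210 = 0.8764 and 15.6/√163 = 1.2219.
SE(x̄₁ − x̄₂) = √(0.8764² + 1.2219²) = 1.5037 for independent samples with unequal variances.
With z* = 1.645, the margin is 1.645 × 1.5037 = 2.4736.
x̄₁ − x̄₂ = 145 − 122 = 23.0000; the interval is 23.0000 ± 2.4736 = (20.5264, 25.4736).
The interval (20.5264, 25.4736) does not contain 0, so the difference is significant.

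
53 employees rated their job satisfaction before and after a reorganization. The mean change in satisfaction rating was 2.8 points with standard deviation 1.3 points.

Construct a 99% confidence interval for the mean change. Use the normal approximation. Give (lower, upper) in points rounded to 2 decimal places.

(2.34, 3.26)

This is a matched-pairs design, so SE = s_d/√n = 1.3/√53 = 0.1786.
Margin = 2.576 × 0.1786 = 0.4601; the interval is 2.8 ± 0.4601 = (2.34, 3.26).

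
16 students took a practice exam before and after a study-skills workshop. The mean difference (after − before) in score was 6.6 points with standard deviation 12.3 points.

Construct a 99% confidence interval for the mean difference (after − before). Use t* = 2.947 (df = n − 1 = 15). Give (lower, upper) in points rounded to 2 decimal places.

(-2.46, 15.66)

This is a matched-pairs design, so SE = s_d/√n = 12.3/√16 = 3.0750.
Margin = 2.947 × 3.0750 = 9.0620; the interval is 6.6 ± 9.0620 = (-2.46, 15.66).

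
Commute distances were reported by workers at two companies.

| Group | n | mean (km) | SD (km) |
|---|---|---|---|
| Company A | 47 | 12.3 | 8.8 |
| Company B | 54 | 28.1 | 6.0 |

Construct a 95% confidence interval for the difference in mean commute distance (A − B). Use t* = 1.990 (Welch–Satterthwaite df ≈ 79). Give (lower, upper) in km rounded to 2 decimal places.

Per-group SEs: s₁/√n₁ = 8.8/√47 = 1.2836, s₂/√n₂ = 6.0/√54 = 0.8165.
Unpooled SE of the difference: √(1.64762896 + 0.66667225) = 1.5213.
Margin of error = t* · SE = 1.990 × 1.5213 = 3.0274.
x̄₁ − x̄₂ = 12.3 − 28.1 = -15.8000.
CI: -15.8000 ± 3.0274 = (-18.83, -12.77).

(-18.83, -12.77)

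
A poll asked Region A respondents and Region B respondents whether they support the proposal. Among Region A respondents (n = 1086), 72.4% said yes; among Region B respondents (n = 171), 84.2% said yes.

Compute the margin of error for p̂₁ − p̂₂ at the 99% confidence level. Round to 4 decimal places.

0.0799

SE₁ = √(p̂₁(1−p̂₁)/n₁) = √(0.7240·0.2760/1086) = 0.01356; SE₂ = √(0.8420·0.1580/171) = 0.02789.
Independent samples: SE of the difference = √(SE₁² + SE₂²) = √(0.0001838736 + 0.0007778521) = 0.03101.
z* for 99% confidence is 2.576, so the margin of error is 2.576 × 0.03101 = 0.07988.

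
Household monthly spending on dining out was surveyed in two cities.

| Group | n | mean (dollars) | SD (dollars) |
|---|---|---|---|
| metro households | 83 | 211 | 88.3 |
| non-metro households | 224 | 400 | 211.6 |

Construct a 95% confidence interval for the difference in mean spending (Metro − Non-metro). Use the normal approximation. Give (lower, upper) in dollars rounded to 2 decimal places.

Per-group SEs: s₁/√n₁ = 88.3/√83 = 9.6922, s₂/√n₂ = 211.6/√224 = 14.1381.
Unpooled SE of the difference: √(93.93874084 + 199.88587161) = 17.1413.
Margin of error = z* · SE = 1.960 × 17.1413 = 33.5969.
x̄₁ − x̄₂ = 211 − 400 = -189.0000.
CI: -189.0000 ± 33.5969 = (-222.60, -155.40).

(-222.60, -155.40)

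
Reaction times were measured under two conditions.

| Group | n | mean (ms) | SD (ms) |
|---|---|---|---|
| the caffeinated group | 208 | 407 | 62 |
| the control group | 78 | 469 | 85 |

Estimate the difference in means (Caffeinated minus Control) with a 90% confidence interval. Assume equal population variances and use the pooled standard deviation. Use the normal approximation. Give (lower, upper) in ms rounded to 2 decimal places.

(-77.07, -46.93)

s_p = √[((n₁−1)s₁² + (n₂−1)s₂²)/(n₁+n₂−2)] = √[(207·62² + 77·85²)/284] = 68.9977.
SE = 68.9977·√(1/208 + 1/78) = 9.1609.
With z* = 1.645, margin = 1.645 × 9.1609 = 15.0697.
x̄₁ − x̄₂ = 407 − 469 = -62.0000; interval -62.0000 ± 15.0697 = (-77.07, -46.93).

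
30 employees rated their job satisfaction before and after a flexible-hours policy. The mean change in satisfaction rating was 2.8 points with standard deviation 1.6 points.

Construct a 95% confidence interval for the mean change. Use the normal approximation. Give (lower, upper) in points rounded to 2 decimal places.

This is a matched-pairs design, so SE = s_d/√n = 1.6/√30 = 0.2921.
Margin = 1.960 × 0.2921 = 0.5725; the interval is 2.8 ± 0.5725 = (2.23, 3.37).

(2.23, 3.37)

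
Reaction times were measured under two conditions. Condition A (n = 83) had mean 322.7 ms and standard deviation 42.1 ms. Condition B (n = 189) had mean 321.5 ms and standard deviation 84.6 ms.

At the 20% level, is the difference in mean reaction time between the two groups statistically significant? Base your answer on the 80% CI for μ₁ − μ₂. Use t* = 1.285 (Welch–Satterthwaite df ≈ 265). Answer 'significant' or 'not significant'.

SE₁ = s₁/√n₁ = 42.1/√83 = 4.6211; SE₂ = 84.6/√189 = 6.1537.
Independent samples, unequal variances: SE_diff = √(SE₁² + SE₂²) = √(21.35456521 + 37.86802369) = 7.6956.
t* = 1.285, so margin of error = 1.285 × 7.6956 = 9.8888.
Difference in means = 322.7 − 321.5 = 1.2000.
1.2000 ± 9.8888 → (-8.6888, 11.0888).
The interval (-8.6888, 11.0888) contains 0, so the difference is not significant.

not significant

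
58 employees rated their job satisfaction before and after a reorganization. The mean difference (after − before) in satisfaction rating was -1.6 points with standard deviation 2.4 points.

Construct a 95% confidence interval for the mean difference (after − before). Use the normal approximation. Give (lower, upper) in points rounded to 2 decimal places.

(-2.22, -0.98)

Paired design: SE = s_d/√n = 2.4/√58 = 0.3151.
z* = 1.960; margin of error = 1.960 × 0.3151 = 0.6176.
-1.6 ± 0.6176 → (-2.22, -0.98).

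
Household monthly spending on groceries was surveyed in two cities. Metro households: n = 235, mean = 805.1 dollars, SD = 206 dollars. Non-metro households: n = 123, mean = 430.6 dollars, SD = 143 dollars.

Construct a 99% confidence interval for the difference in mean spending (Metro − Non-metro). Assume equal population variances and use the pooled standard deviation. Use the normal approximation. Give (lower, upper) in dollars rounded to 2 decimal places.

Pooled variance s_p² = [234·206² + 122·143²] / (235+123−2) = 34901.1292, so s_p = 186.8184.
SE_diff = s_p·√(1/n₁ + 1/n₂) = 186.8184·√(1/235 + 1/123) = 20.7910.
z* = 2.576; margin = 2.576 × 20.7910 = 53.5576.
Difference = 805.1 − 430.6 = 374.5000.
374.5000 ± 53.5576 → (320.94, 428.06).

(320.94, 428.06)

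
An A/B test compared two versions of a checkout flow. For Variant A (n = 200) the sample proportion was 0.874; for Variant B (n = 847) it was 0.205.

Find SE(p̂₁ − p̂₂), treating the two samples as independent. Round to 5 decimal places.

0.02726

The two standard errors are √(0.8740×0.1260/200) = 0.02347 and √(0.2050×0.7950/847) = 0.01387.
Because the samples are independent, SE_diff = √(0.02347² + 0.01387²) = 0.02726.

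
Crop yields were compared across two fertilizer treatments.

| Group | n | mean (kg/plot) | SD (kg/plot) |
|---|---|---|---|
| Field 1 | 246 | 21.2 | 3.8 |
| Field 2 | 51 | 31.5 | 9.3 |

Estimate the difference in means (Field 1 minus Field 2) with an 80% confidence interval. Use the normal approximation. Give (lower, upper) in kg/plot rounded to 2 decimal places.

(-12.00, -8.60)

SE₁ = s₁/√n₁ = 3.8/√246 = 0.2423; SE₂ = 9.3/√51 = 1.3023.
Independent samples, unequal variances: SE_diff = √(SE₁² + SE₂²) = √(0.05870929 + 1.69598529) = 1.3246.
z* = 1.282, so margin of error = 1.282 × 1.3246 = 1.6981.
Difference in means = 21.2 − 31.5 = -10.3000.
-10.3000 ± 1.6981 → (-12.00, -8.60).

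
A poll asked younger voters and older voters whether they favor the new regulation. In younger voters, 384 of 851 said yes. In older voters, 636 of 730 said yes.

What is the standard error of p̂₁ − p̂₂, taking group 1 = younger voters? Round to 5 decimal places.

First, p̂₁ = 384/851 = 0.4512; p̂₂ = 636/730 = 0.8712.
The two standard errors are √(0.4512×0.5488/851) = 0.01706 and √(0.8712×0.1288/730) = 0.01240.
Because the samples are independent, SE_diff = √(0.01706² + 0.01240²) = 0.02109.

0.02109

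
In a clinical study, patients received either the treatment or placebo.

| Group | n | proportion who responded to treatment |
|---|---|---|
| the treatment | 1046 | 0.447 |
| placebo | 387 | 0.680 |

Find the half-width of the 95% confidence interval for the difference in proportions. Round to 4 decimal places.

Each SE is √(p̂(1−p̂)/n): √(0.4470·0.5530/1046) = 0.01537 and √(0.6800·0.3200/387) = 0.02371.
SE(p̂₁ − p̂₂) = √(SE₁² + SE₂²) = √(0.0002362369 + 0.0005621641) = 0.02826, since the two samples are independent.
At 95% confidence z* = 1.960; margin = 1.960 × 0.02826 = 0.05539.

0.0554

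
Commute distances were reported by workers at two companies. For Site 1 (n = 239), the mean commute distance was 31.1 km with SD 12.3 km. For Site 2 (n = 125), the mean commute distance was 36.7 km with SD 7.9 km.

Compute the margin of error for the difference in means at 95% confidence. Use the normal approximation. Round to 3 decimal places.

2.086

SE₁ = s₁/√n₁ = 12.3/√239 = 0.7956; SE₂ = 7.9/√125 = 0.7066.
Independent samples, unequal variances: SE_diff = √(SE₁² + SE₂²) = √(0.63297936 + 0.49928356) = 1.0641.
z* = 1.960, so margin of error = 1.960 × 1.0641 = 2.0856.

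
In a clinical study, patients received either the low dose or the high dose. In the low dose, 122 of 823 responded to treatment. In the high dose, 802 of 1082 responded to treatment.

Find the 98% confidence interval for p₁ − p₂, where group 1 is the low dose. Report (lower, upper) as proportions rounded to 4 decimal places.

p̂₁ = 122/823 = 0.1482 and p̂₂ = 802/1082 = 0.7412.
SE₁ = √(p̂₁(1−p̂₁)/n₁) = √(0.1482·0.8518/823) = 0.01238; SE₂ = √(0.7412·0.2588/1082) = 0.01331.
Independent samples: SE of the difference = √(SE₁² + SE₂²) = √(0.0001532644 + 0.0001771561) = 0.01818.
z* for 98% confidence is 2.326, so the margin of error is 2.326 × 0.01818 = 0.04229.
Point estimate p̂₁ − p̂₂ = 0.1482 − 0.7412 = -0.5930.
-0.5930 ± 0.04229 → (-0.6353, -0.5507).

(-0.6353, -0.5507)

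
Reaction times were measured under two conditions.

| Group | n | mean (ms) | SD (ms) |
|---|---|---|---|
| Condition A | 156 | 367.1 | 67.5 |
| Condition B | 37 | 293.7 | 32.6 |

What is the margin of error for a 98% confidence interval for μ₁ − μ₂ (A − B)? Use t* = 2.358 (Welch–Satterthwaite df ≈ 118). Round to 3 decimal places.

17.947

Per-group SEs: s₁/√n₁ = 67.5/√156 = 5.4043, s₂/√n₂ = 32.6/√37 = 5.3594.
Unpooled SE of the difference: √(29.20645849 + 28.72316836) = 7.6112.
Margin of error = t* · SE = 2.358 × 7.6112 = 17.9472.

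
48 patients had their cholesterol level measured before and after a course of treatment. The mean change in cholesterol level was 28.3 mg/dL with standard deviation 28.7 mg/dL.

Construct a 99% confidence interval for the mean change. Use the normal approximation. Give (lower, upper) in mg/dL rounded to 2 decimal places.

Paired design: SE = s_d/√n = 28.7/√48 = 4.1425.
z* = 2.576; margin of error = 2.576 × 4.1425 = 10.6711.
28.3 ± 10.6711 → (17.63, 38.97).

(17.63, 38.97)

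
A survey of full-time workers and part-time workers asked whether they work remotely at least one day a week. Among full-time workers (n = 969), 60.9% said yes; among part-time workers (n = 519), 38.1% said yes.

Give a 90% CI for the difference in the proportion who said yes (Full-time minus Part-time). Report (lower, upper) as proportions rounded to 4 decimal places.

SE₁ = √(p̂₁(1−p̂₁)/n₁) = √(0.6090·0.3910/969) = 0.01568; SE₂ = √(0.3810·0.6190/519) = 0.02132.
Independent samples: SE of the difference = √(SE₁² + SE₂²) = √(0.0002458624 + 0.0004545424) = 0.02647.
z* for 90% confidence is 1.645, so the margin of error is 1.645 × 0.02647 = 0.04354.
Point estimate p̂₁ − p̂₂ = 0.6090 − 0.3810 = 0.2280.
0.2280 ± 0.04354 → (0.1845, 0.2715).

(0.1845, 0.2715)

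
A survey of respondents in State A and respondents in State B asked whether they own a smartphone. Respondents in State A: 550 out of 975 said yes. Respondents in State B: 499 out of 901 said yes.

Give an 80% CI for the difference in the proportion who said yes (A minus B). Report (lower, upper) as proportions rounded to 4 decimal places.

Sample proportions: 550/975 = 0.5641, 499/901 = 0.5538.
Each SE is √(p̂(1−p̂)/n): √(0.5641·0.4359/975) = 0.01588 and √(0.5538·0.4462/901) = 0.01656.
SE(p̂₁ − p̂₂) = √(SE₁² + SE₂²) = √(0.0002521744 + 0.0002742336) = 0.02294, since the two samples are independent.
At 80% confidence z* = 1.282; margin = 1.282 × 0.02294 = 0.02941.
The difference is 0.5641 − 0.5538 = 0.0103, so the interval is 0.0103 ± 0.02941 = (-0.0191, 0.0397).

(-0.0191, 0.0397)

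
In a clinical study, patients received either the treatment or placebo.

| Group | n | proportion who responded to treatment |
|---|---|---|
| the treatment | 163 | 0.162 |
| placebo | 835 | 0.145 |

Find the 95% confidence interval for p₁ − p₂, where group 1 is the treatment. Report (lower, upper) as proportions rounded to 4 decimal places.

(-0.0444, 0.0784)

Each SE is √(p̂(1−p̂)/n): √(0.1620·0.8380/163) = 0.02886 and √(0.1450·0.8550/835) = 0.01218.
SE(p̂₁ − p̂₂) = √(SE₁² + SE₂²) = √(0.0008328996 + 0.0001483524) = 0.03132, since the two samples are independent.
At 95% confidence z* = 1.960; margin = 1.960 × 0.03132 = 0.06139.
The difference is 0.1620 − 0.1450 = 0.0170, so the interval is 0.0170 ± 0.06139 = (-0.0444, 0.0784).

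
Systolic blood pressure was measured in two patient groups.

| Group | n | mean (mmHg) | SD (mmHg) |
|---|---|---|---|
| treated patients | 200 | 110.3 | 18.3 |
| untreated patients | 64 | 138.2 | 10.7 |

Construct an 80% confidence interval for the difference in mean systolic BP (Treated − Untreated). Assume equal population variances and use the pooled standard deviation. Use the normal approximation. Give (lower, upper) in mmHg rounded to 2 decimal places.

Pooled variance s_p² = [199·18.3² + 63·10.7²] / (200+64−2) = 281.8931, so s_p = 16.7897.
SE_diff = s_p·√(1/n₁ + 1/n₂) = 16.7897·√(1/200 + 1/64) = 2.4112.
z* = 1.282; margin = 1.282 × 2.4112 = 3.0912.
Difference = 110.3 − 138.2 = -27.9000.
-27.9000 ± 3.0912 → (-30.99, -24.81).

(-30.99, -24.81)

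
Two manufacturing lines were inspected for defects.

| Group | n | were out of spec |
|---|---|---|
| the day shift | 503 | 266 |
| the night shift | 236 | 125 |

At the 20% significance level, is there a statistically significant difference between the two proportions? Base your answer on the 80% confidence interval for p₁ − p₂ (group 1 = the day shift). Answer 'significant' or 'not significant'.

p̂₁ = 266/503 = 0.5288 and p̂₂ = 125/236 = 0.5297.
SE₁ = √(p̂₁(1−p̂₁)/n₁) = √(0.5288·0.4712/503) = 0.02226; SE₂ = √(0.5297·0.4703/236) = 0.03249.
Independent samples: SE of the difference = √(SE₁² + SE₂²) = √(0.0004955076 + 0.0010556001) = 0.03938.
z* for 80% confidence is 1.282, so the margin of error is 1.282 × 0.03938 = 0.05049.
Point estimate p̂₁ − p̂₂ = 0.5288 − 0.5297 = -0.0009.
-0.0009 ± 0.05049 → (-0.05139, 0.04959).
The interval (-0.05139, 0.04959) contains 0, so the difference is not significant.

not significant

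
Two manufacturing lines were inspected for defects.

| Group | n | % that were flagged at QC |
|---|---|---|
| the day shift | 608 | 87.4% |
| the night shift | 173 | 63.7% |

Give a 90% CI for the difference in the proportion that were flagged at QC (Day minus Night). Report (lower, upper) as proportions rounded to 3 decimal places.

(0.173, 0.301)

SE₁ = √(p̂₁(1−p̂₁)/n₁) = √(0.8740·0.1260/608) = 0.01346; SE₂ = √(0.6370·0.3630/173) = 0.03656.
Independent samples: SE of the difference = √(SE₁² + SE₂²) = √(0.0001811716 + 0.0013366336) = 0.03896.
z* for 90% confidence is 1.645, so the margin of error is 1.645 × 0.03896 = 0.06409.
Point estimate p̂₁ − p̂₂ = 0.8740 − 0.6370 = 0.2370.
0.2370 ± 0.06409 → (0.173, 0.301).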